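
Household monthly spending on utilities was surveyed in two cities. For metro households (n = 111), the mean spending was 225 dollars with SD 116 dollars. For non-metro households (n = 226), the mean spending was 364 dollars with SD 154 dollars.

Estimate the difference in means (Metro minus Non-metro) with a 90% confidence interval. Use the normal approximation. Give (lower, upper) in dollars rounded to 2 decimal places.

Standard errors of each mean: 116/√111 = 11.0102 and 154/√226 = 10.2439.
SE(x̄₁ − x̄₂) = √(11.0102² + 10.2439²) = 15.0387 for independent samples with unequal variances.
With z* = 1.645, the margin is 1.645 × 15.0387 = 24.7387.
x̄₁ − x̄₂ = 225 − 364 = -139.0000; the interval is -139.0000 ± 24.7387 = (-163.74, -114.26).

(-163.74, -114.26)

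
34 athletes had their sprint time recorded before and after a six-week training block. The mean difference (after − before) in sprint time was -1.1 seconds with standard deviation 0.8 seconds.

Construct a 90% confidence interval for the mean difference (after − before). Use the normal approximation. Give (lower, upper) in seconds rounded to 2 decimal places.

(-1.33, -0.87)

Paired design: SE = s_d/√n = 0.8/√34 = 0.1372.
z* = 1.645; margin of error = 1.645 × 0.1372 = 0.2257.
-1.1 ± 0.2257 → (-1.33, -0.87).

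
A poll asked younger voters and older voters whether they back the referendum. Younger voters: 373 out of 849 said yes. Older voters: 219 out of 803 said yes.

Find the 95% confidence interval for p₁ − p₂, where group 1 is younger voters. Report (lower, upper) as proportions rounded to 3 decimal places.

(0.121, 0.212)

Sample proportions: 373/849 = 0.4393, 219/803 = 0.2727.
Each SE is √(p̂(1−p̂)/n): √(0.4393·0.5607/849) = 0.01703 and √(0.2727·0.7273/803) = 0.01572.
SE(p̂₁ − p̂₂) = √(SE₁² + SE₂²) = √(0.0002900209 + 0.0002471184) = 0.02318, since the two samples are independent.
At 95% confidence z* = 1.960; margin = 1.960 × 0.02318 = 0.04543.
The difference is 0.4393 − 0.2727 = 0.1666, so the interval is 0.1666 ± 0.04543 = (0.121, 0.212).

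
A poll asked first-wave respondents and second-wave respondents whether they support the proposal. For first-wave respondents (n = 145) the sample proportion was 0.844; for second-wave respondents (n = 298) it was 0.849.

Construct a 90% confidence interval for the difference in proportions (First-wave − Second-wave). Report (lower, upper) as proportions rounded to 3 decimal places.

The two standard errors are √(0.8440×0.1560/145) = 0.03013 and √(0.8490×0.1510/298) = 0.02074.
Because the samples are independent, SE_diff = √(0.03013² + 0.02074²) = 0.03658.
Using z* = 1.645 for 90%, ME = 1.645 × 0.03658 = 0.06017.
p̂₁ − p̂₂ = -0.0050; interval -0.0050 ± 0.06017 gives (-0.065, 0.055).

(-0.065, 0.055)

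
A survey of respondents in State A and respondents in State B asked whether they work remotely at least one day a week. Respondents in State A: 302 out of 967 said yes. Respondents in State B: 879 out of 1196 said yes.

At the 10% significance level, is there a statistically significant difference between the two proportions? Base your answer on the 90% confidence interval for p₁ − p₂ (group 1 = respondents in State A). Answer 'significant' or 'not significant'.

significant

Sample proportions: 302/967 = 0.3123, 879/1196 = 0.7349.
Each SE is √(p̂(1−p̂)/n): √(0.3123·0.6877/967) = 0.01490 and √(0.7349·0.2651/1196) = 0.01276.
SE(p̂₁ − p̂₂) = √(SE₁² + SE₂²) = √(0.00022201 + 0.0001628176) = 0.01962, since the two samples are independent.
At 90% confidence z* = 1.645; margin = 1.645 × 0.01962 = 0.03227.
The difference is 0.3123 − 0.7349 = -0.4226, so the interval is -0.4226 ± 0.03227 = (-0.45487, -0.39033).
The interval (-0.45487, -0.39033) does not contain 0, so the difference is significant.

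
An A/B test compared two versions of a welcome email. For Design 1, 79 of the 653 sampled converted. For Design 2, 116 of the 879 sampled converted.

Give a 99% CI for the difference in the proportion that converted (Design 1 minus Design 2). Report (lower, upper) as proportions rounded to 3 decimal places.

(-0.055, 0.033)

Sample proportions: 79/653 = 0.1210, 116/879 = 0.1320.
Each SE is √(p̂(1−p̂)/n): √(0.1210·0.8790/653) = 0.01276 and √(0.1320·0.8680/879) = 0.01142.
SE(p̂₁ − p̂₂) = √(SE₁² + SE₂²) = √(0.0001628176 + 0.0001304164) = 0.01712, since the two samples are independent.
At 99% confidence z* = 2.576; margin = 2.576 × 0.01712 = 0.04410.
The difference is 0.1210 − 0.1320 = -0.0110, so the interval is -0.0110 ± 0.04410 = (-0.055, 0.033).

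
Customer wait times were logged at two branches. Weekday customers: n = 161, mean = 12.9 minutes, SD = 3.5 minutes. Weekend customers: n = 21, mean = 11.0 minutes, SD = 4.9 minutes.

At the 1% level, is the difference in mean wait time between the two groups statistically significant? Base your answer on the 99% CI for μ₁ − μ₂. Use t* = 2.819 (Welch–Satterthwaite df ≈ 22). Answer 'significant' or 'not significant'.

SE₁ = s₁/√n₁ = 3.5/√161 = 0.2758; SE₂ = 4.9/√21 = 1.0693.
Independent samples, unequal variances: SE_diff = √(SE₁² + SE₂²) = √(0.07606564 + 1.14340249) = 1.1043.
t* = 2.819, so margin of error = 2.819 × 1.1043 = 3.1130.
Difference in means = 12.9 − 11.0 = 1.9000.
1.9000 ± 3.1130 → (-1.2130, 5.0130).
The interval (-1.2130, 5.0130) contains 0, so the difference is not significant.

not significant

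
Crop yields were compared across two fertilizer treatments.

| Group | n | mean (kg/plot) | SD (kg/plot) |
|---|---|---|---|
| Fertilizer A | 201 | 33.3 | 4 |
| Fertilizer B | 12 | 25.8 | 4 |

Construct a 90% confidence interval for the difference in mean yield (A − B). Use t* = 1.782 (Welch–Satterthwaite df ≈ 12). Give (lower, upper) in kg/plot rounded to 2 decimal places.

Per-group SEs: s₁/√n₁ = 4/√201 = 0.2821, s₂/√n₂ = 4/√12 = 1.1547.
Unpooled SE of the difference: √(0.07958041 + 1.33333209) = 1.1887.
Margin of error = t* · SE = 1.782 × 1.1887 = 2.1183.
x̄₁ − x̄₂ = 33.3 − 25.8 = 7.5000.
CI: 7.5000 ± 2.1183 = (5.38, 9.62).

(5.38, 9.62)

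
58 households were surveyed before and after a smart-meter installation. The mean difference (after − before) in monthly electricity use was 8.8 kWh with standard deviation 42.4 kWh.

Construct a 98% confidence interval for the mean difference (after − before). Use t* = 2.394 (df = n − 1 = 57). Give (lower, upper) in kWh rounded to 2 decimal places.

This is a matched-pairs design, so SE = s_d/√n = 42.4/√58 = 5.5674.
Margin = 2.394 × 5.5674 = 13.3284; the interval is 8.8 ± 13.3284 = (-4.53, 22.13).

(-4.53, 22.13)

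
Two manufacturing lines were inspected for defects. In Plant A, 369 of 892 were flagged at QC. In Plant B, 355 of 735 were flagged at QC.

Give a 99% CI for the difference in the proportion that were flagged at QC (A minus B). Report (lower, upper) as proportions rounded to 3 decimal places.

p̂₁ = 369/892 = 0.4137 and p̂₂ = 355/735 = 0.4830.
SE₁ = √(p̂₁(1−p̂₁)/n₁) = √(0.4137·0.5863/892) = 0.01649; SE₂ = √(0.4830·0.5170/735) = 0.01843.
Independent samples: SE of the difference = √(SE₁² + SE₂²) = √(0.0002719201 + 0.0003396649) = 0.02473.
z* for 99% confidence is 2.576, so the margin of error is 2.576 × 0.02473 = 0.06370.
Point estimate p̂₁ − p̂₂ = 0.4137 − 0.4830 = -0.0693.
-0.0693 ± 0.06370 → (-0.133, -0.006).

(-0.133, -0.006)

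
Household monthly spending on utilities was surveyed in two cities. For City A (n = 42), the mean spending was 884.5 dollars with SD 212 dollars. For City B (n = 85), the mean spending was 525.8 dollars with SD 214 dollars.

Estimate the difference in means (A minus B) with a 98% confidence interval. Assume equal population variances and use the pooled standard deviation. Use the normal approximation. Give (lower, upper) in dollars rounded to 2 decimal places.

s_p = √[((n₁−1)s₁² + (n₂−1)s₂²)/(n₁+n₂−2)] = √[(41·212² + 84·214²)/125] = 213.3461.
SE = 213.3461·√(1/42 + 1/85) = 40.2395.
With z* = 2.326, margin = 2.326 × 40.2395 = 93.5971.
x̄₁ − x̄₂ = 884.5 − 525.8 = 358.7000; interval 358.7000 ± 93.5971 = (265.10, 452.30).

(265.10, 452.30)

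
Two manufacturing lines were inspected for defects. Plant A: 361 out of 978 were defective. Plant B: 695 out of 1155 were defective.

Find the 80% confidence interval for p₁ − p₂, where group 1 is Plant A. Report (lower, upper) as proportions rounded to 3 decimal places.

Sample proportions: 361/978 = 0.3691, 695/1155 = 0.6017.
Each SE is √(p̂(1−p̂)/n): √(0.3691·0.6309/978) = 0.01543 and √(0.6017·0.3983/1155) = 0.01440.
SE(p̂₁ − p̂₂) = √(SE₁² + SE₂²) = √(0.0002380849 + 0.00020736) = 0.02111, since the two samples are independent.
At 80% confidence z* = 1.282; margin = 1.282 × 0.02111 = 0.02706.
The difference is 0.3691 − 0.6017 = -0.2326, so the interval is -0.2326 ± 0.02706 = (-0.260, -0.206).

(-0.260, -0.206)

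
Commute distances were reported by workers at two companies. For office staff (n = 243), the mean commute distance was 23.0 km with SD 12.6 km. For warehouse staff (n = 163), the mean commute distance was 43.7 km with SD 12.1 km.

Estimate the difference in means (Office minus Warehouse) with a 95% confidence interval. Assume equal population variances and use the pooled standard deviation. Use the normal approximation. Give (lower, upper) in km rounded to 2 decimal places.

s_p = √[((n₁−1)s₁² + (n₂−1)s₂²)/(n₁+n₂−2)] = √[(242·12.6² + 162·12.1²)/404] = 12.4019.
SE = 12.4019·√(1/243 + 1/163) = 1.2556.
With z* = 1.960, margin = 1.960 × 1.2556 = 2.4610.
x̄₁ − x̄₂ = 23.0 − 43.7 = -20.7000; interval -20.7000 ± 2.4610 = (-23.16, -18.24).

(-23.16, -18.24)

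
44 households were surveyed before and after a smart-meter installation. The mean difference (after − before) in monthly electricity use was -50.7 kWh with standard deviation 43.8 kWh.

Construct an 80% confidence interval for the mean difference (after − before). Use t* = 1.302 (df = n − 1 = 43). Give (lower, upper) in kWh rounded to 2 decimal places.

(-59.30, -42.10)

Paired design: SE = s_d/√n = 43.8/√44 = 6.6031.
t* = 1.302; margin of error = 1.302 × 6.6031 = 8.5972.
-50.7 ± 8.5972 → (-59.30, -42.10).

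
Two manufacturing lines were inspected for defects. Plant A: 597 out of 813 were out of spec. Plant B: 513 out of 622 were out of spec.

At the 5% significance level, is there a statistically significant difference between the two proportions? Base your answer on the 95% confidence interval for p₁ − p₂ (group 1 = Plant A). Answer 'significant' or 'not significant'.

Sample proportions: 597/813 = 0.7343, 513/622 = 0.8248.
Each SE is √(p̂(1−p̂)/n): √(0.7343·0.2657/813) = 0.01549 and √(0.8248·0.1752/622) = 0.01524.
SE(p̂₁ − p̂₂) = √(SE₁² + SE₂²) = √(0.0002399401 + 0.0002322576) = 0.02173, since the two samples are independent.
At 95% confidence z* = 1.960; margin = 1.960 × 0.02173 = 0.04259.
The difference is 0.7343 − 0.8248 = -0.0905, so the interval is -0.0905 ± 0.04259 = (-0.13309, -0.04791).
The interval (-0.13309, -0.04791) does not contain 0, so the difference is significant.

significant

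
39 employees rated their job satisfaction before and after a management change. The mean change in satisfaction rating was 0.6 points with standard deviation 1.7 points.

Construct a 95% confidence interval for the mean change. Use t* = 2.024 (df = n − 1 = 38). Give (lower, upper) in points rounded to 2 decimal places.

Paired design: SE = s_d/√n = 1.7/√39 = 0.2722.
t* = 2.024; margin of error = 2.024 × 0.2722 = 0.5509.
0.6 ± 0.5509 → (0.05, 1.15).

(0.05, 1.15)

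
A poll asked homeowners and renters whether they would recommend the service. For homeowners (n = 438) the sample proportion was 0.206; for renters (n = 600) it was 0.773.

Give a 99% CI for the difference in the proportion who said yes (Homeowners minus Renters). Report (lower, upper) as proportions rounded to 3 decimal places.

SE₁ = √(p̂₁(1−p̂₁)/n₁) = √(0.2060·0.7940/438) = 0.01932; SE₂ = √(0.7730·0.2270/600) = 0.01710.
Independent samples: SE of the difference = √(SE₁² + SE₂²) = √(0.0003732624 + 0.00029241) = 0.02580.
z* for 99% confidence is 2.576, so the margin of error is 2.576 × 0.02580 = 0.06646.
Point estimate p̂₁ − p̂₂ = 0.2060 − 0.7730 = -0.5670.
-0.5670 ± 0.06646 → (-0.633, -0.501).

(-0.633, -0.501)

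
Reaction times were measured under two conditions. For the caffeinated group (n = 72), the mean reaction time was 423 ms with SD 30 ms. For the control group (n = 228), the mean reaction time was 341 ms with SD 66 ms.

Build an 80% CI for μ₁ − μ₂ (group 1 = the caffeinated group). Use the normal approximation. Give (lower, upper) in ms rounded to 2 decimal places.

SE₁ = s₁/√n₁ = 30/√72 = 3.5355; SE₂ = 66/√228 = 4.3710.
Independent samples, unequal variances: SE_diff = √(SE₁² + SE₂²) = √(12.49976025 + 19.105641) = 5.6219.
z* = 1.282, so margin of error = 1.282 × 5.6219 = 7.2073.
Difference in means = 423 − 341 = 82.0000.
82.0000 ± 7.2073 → (74.79, 89.21).

(74.79, 89.21)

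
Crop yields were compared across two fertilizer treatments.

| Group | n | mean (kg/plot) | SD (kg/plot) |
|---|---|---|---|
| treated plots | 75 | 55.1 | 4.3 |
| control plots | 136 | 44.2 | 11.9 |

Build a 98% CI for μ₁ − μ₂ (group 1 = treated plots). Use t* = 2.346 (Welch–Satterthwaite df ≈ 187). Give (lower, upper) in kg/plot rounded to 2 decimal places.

(8.24, 13.56)

Per-group SEs: s₁/√n₁ = 4.3/√75 = 0.4965, s₂/√n₂ = 11.9/√136 = 1.0204.
Unpooled SE of the difference: √(0.24651225 + 1.04121616) = 1.1348.
Margin of error = t* · SE = 2.346 × 1.1348 = 2.6622.
x̄₁ − x̄₂ = 55.1 − 44.2 = 10.9000.
CI: 10.9000 ± 2.6622 = (8.24, 13.56).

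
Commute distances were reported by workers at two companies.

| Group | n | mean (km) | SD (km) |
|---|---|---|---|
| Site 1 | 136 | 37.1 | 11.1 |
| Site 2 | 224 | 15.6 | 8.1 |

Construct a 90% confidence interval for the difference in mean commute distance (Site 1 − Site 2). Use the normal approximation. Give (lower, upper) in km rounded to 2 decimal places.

(19.70, 23.30)

Standard errors of each mean: 11.1/√136 = 0.9518 and 8.1/√224 = 0.5412.
SE(x̄₁ − x̄₂) = √(0.9518² + 0.5412²) = 1.0949 for independent samples with unequal variances.
With z* = 1.645, the margin is 1.645 × 1.0949 = 1.8011.
x̄₁ − x̄₂ = 37.1 − 15.6 = 21.5000; the interval is 21.5000 ± 1.8011 = (19.70, 23.30).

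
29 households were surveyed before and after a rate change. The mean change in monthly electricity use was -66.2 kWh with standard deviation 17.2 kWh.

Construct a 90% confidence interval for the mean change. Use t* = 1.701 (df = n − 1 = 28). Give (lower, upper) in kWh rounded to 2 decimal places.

This is a matched-pairs design, so SE = s_d/√n = 17.2/√29 = 3.1940.
Margin = 1.701 × 3.1940 = 5.4330; the interval is -66.2 ± 5.4330 = (-71.63, -60.77).

(-71.63, -60.77)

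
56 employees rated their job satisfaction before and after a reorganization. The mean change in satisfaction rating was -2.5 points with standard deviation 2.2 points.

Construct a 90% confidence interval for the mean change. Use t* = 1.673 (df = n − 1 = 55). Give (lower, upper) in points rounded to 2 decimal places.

(-2.99, -2.01)

This is a matched-pairs design, so SE = s_d/√n = 2.2/√56 = 0.2940.
Margin = 1.673 × 0.2940 = 0.4919; the interval is -2.5 ± 0.4919 = (-2.99, -2.01).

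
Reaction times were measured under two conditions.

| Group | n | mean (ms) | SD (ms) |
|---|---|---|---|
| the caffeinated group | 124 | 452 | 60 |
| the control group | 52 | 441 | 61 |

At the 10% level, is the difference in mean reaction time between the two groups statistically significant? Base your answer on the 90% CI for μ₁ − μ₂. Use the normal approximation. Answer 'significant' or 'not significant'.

Standard errors of each mean: 60/√124 = 5.3882 and 61/√52 = 8.4592.
SE(x̄₁ − x̄₂) = √(5.3882² + 8.4592²) = 10.0295 for independent samples with unequal variances.
With z* = 1.645, the margin is 1.645 × 10.0295 = 16.4985.
x̄₁ − x̄₂ = 452 − 441 = 11.0000; the interval is 11.0000 ± 16.4985 = (-5.4985, 27.4985).
The interval (-5.4985, 27.4985) contains 0, so the difference is not significant.

not significant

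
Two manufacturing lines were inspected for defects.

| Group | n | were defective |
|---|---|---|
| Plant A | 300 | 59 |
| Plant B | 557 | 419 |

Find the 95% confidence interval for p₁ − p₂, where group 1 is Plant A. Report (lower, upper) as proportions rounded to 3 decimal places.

First, p̂₁ = 59/300 = 0.1967; p̂₂ = 419/557 = 0.7522.
The two standard errors are √(0.1967×0.8033/300) = 0.02295 and √(0.7522×0.2478/557) = 0.01829.
Because the samples are independent, SE_diff = √(0.02295² + 0.01829²) = 0.02935.
Using z* = 1.960 for 95%, ME = 1.960 × 0.02935 = 0.05753.
p̂₁ − p̂₂ = -0.5555; interval -0.5555 ± 0.05753 gives (-0.613, -0.498).

(-0.613, -0.498)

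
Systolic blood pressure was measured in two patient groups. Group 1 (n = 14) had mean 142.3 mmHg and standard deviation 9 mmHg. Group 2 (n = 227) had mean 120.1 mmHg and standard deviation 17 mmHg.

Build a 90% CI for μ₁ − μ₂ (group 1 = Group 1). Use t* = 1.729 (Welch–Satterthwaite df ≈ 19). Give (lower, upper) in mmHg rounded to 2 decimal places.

(17.61, 26.79)

Standard errors of each mean: 9/√14 = 2.4054 and 17/√227 = 1.1283.
SE(x̄₁ − x̄₂) = √(2.4054² + 1.1283²) = 2.6569 for independent samples with unequal variances.
With t* = 1.729, the margin is 1.729 × 2.6569 = 4.5938.
x̄₁ − x̄₂ = 142.3 − 120.1 = 22.2000; the interval is 22.2000 ± 4.5938 = (17.61, 26.79).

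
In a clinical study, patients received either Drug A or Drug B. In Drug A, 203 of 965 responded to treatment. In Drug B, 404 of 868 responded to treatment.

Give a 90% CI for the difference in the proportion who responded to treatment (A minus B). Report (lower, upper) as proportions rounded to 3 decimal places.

First, p̂₁ = 203/965 = 0.2104; p̂₂ = 404/868 = 0.4654.
The two standard errors are √(0.2104×0.7896/965) = 0.01312 and √(0.4654×0.5346/868) = 0.01693.
Because the samples are independent, SE_diff = √(0.01312² + 0.01693²) = 0.02142.
Using z* = 1.645 for 90%, ME = 1.645 × 0.02142 = 0.03524.
p̂₁ − p̂₂ = -0.2550; interval -0.2550 ± 0.03524 gives (-0.290, -0.220).

(-0.290, -0.220)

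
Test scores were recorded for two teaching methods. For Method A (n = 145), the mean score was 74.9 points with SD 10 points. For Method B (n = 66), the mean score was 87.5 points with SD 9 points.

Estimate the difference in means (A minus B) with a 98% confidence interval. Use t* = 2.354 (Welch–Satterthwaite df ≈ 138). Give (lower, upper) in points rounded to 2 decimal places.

(-15.86, -9.34)

Standard errors of each mean: 10/√145 = 0.8305 and 9/√66 = 1.1078.
SE(x̄₁ − x̄₂) = √(0.8305² + 1.1078²) = 1.3845 for independent samples with unequal variances.
With t* = 2.354, the margin is 2.354 × 1.3845 = 3.2591.
x̄₁ − x̄₂ = 74.9 − 87.5 = -12.6000; the interval is -12.6000 ± 3.2591 = (-15.86, -9.34).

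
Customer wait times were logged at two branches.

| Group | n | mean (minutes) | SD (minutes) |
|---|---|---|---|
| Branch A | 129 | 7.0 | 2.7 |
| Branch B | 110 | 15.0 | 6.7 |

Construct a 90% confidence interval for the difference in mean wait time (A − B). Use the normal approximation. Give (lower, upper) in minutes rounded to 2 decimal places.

SE₁ = s₁/√n₁ = 2.7/√129 = 0.2377; SE₂ = 6.7/√110 = 0.6388.
Independent samples, unequal variances: SE_diff = √(SE₁² + SE₂²) = √(0.05650129 + 0.40806544) = 0.6816.
z* = 1.645, so margin of error = 1.645 × 0.6816 = 1.1212.
Difference in means = 7.0 − 15.0 = -8.0000.
-8.0000 ± 1.1212 → (-9.12, -6.88).

(-9.12, -6.88)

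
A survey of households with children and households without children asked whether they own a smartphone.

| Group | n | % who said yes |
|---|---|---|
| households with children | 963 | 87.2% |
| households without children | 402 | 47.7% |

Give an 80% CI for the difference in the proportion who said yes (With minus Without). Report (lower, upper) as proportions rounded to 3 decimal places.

(0.360, 0.430)

Each SE is √(p̂(1−p̂)/n): √(0.8720·0.1280/963) = 0.01077 and √(0.4770·0.5230/402) = 0.02491.
SE(p̂₁ − p̂₂) = √(SE₁² + SE₂²) = √(0.0001159929 + 0.0006205081) = 0.02714, since the two samples are independent.
At 80% confidence z* = 1.282; margin = 1.282 × 0.02714 = 0.03479.
The difference is 0.8720 − 0.4770 = 0.3950, so the interval is 0.3950 ± 0.03479 = (0.360, 0.430).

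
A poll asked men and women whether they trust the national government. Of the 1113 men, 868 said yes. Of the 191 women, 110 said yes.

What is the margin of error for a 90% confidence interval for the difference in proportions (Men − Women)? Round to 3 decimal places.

0.062

Sample proportions: 868/1113 = 0.7799, 110/191 = 0.5759.
Each SE is √(p̂(1−p̂)/n): √(0.7799·0.2201/1113) = 0.01242 and √(0.5759·0.4241/191) = 0.03576.
SE(p̂₁ − p̂₂) = √(SE₁² + SE₂²) = √(0.0001542564 + 0.0012787776) = 0.03786, since the two samples are independent.
At 90% confidence z* = 1.645; margin = 1.645 × 0.03786 = 0.06228.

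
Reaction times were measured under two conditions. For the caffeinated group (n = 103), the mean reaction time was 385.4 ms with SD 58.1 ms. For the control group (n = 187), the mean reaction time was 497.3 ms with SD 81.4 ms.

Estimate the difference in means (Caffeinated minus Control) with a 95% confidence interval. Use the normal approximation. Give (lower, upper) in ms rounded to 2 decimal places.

(-128.09, -95.71)

SE₁ = s₁/√n₁ = 58.1/√103 = 5.7248; SE₂ = 81.4/√187 = 5.9526.
Independent samples, unequal variances: SE_diff = √(SE₁² + SE₂²) = √(32.77333504 + 35.43344676) = 8.2587.
z* = 1.960, so margin of error = 1.960 × 8.2587 = 16.1871.
Difference in means = 385.4 − 497.3 = -111.9000.
-111.9000 ± 16.1871 → (-128.09, -95.71).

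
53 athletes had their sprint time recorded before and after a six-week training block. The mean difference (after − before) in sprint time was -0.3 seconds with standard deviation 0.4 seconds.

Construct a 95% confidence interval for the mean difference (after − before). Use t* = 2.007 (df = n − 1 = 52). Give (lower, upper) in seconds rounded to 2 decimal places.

(-0.41, -0.19)

Paired design: SE = s_d/√n = 0.4/√53 = 0.0549.
t* = 2.007; margin of error = 2.007 × 0.0549 = 0.1102.
-0.3 ± 0.1102 → (-0.41, -0.19).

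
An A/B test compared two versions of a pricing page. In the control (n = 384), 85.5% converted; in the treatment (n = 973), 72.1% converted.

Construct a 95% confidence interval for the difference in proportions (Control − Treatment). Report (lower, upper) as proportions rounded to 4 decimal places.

(0.0889, 0.1791)

Each SE is √(p̂(1−p̂)/n): √(0.8550·0.1450/384) = 0.01797 and √(0.7210·0.2790/973) = 0.01438.
SE(p̂₁ − p̂₂) = √(SE₁² + SE₂²) = √(0.0003229209 + 0.0002067844) = 0.02302, since the two samples are independent.
At 95% confidence z* = 1.960; margin = 1.960 × 0.02302 = 0.04512.
The difference is 0.8550 − 0.7210 = 0.1340, so the interval is 0.1340 ± 0.04512 = (0.0889, 0.1791).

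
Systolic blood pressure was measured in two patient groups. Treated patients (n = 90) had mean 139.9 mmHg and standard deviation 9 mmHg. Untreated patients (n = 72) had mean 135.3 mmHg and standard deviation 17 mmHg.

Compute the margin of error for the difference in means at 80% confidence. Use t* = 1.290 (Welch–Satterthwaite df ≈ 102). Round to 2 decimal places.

2.86

Per-group SEs: s₁/√n₁ = 9/√90 = 0.9487, s₂/√n₂ = 17/√72 = 2.0035.
Unpooled SE of the difference: √(0.90003169 + 4.01401225) = 2.2168.
Margin of error = t* · SE = 1.290 × 2.2168 = 2.8597.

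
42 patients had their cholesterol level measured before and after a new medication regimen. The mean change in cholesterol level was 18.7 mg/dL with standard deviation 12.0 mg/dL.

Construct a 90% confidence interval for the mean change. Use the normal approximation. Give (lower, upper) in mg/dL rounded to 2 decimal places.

This is a matched-pairs design, so SE = s_d/√n = 12.0/√42 = 1.8516.
Margin = 1.645 × 1.8516 = 3.0459; the interval is 18.7 ± 3.0459 = (15.65, 21.75).

(15.65, 21.75)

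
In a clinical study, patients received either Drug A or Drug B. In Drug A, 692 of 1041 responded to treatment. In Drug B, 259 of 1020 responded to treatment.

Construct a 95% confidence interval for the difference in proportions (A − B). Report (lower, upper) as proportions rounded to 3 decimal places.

(0.372, 0.450)

Sample proportions: 692/1041 = 0.6647, 259/1020 = 0.2539.
Each SE is √(p̂(1−p̂)/n): √(0.6647·0.3353/1041) = 0.01463 and √(0.2539·0.7461/1020) = 0.01363.
SE(p̂₁ − p̂₂) = √(SE₁² + SE₂²) = √(0.0002140369 + 0.0001857769) = 0.02000, since the two samples are independent.
At 95% confidence z* = 1.960; margin = 1.960 × 0.02000 = 0.03920.
The difference is 0.6647 − 0.2539 = 0.4108, so the interval is 0.4108 ± 0.03920 = (0.372, 0.450).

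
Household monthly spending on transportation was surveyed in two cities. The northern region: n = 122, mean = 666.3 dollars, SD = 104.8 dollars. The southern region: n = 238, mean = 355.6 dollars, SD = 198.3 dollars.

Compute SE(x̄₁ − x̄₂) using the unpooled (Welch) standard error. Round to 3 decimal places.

15.976

Standard errors of each mean: 104.8/√122 = 9.4881 and 198.3/√238 = 12.8539.
SE(x̄₁ − x̄₂) = √(9.4881² + 12.8539²) = 15.9764 for independent samples with unequal variances.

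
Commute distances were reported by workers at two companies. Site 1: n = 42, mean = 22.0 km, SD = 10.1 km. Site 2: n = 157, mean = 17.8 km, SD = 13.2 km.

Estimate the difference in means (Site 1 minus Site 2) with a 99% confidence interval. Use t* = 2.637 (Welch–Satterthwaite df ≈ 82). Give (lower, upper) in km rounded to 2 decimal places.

(-0.76, 9.16)

SE₁ = s₁/√n₁ = 10.1/√42 = 1.5585; SE₂ = 13.2/√157 = 1.0535.
Independent samples, unequal variances: SE_diff = √(SE₁² + SE₂²) = √(2.42892225 + 1.10986225) = 1.8812.
t* = 2.637, so margin of error = 2.637 × 1.8812 = 4.9607.
Difference in means = 22.0 − 17.8 = 4.2000.
4.2000 ± 4.9607 → (-0.76, 9.16).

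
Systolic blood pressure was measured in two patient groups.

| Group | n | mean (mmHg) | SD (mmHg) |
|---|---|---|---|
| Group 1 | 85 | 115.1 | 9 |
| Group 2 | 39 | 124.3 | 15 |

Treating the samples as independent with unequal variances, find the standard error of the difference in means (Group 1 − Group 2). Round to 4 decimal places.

2.5927

SE₁ = s₁/√n₁ = 9/√85 = 0.9762; SE₂ = 15/√39 = 2.4019.
Independent samples, unequal variances: SE_diff = √(SE₁² + SE₂²) = √(0.95296644 + 5.76912361) = 2.5927.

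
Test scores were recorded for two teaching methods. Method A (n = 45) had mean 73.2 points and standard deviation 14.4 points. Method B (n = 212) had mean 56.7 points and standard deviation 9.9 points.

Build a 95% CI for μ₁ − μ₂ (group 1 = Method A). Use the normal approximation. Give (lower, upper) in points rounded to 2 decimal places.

SE₁ = s₁/√n₁ = 14.4/√45 = 2.1466; SE₂ = 9.9/√212 = 0.6799.
Independent samples, unequal variances: SE_diff = √(SE₁² + SE₂²) = √(4.60789156 + 0.46226401) = 2.2517.
z* = 1.960, so margin of error = 1.960 × 2.2517 = 4.4133.
Difference in means = 73.2 − 56.7 = 16.5000.
16.5000 ± 4.4133 → (12.09, 20.91).

(12.09, 20.91)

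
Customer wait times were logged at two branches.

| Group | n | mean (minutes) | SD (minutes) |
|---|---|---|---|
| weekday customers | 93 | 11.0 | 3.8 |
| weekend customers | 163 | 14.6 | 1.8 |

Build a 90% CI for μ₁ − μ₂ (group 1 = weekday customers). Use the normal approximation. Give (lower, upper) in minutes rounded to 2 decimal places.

Per-group SEs: s₁/√n₁ = 3.8/√93 = 0.3940, s₂/√n₂ = 1.8/√163 = 0.1410.
Unpooled SE of the difference: √(0.155236 + 0.019881) = 0.4185.
Margin of error = z* · SE = 1.645 × 0.4185 = 0.6884.
x̄₁ − x̄₂ = 11.0 − 14.6 = -3.6000.
CI: -3.6000 ± 0.6884 = (-4.29, -2.91).

(-4.29, -2.91)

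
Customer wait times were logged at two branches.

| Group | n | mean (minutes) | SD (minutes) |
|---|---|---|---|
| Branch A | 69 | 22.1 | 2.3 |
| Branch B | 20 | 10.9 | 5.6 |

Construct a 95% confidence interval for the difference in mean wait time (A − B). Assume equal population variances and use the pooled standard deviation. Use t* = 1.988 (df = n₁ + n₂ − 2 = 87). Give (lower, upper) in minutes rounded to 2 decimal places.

Pooled variance s_p² = [68·2.3² + 19·5.6²] / (69+20−2) = 10.9834, so s_p = 3.3141.
SE_diff = s_p·√(1/n₁ + 1/n₂) = 3.3141·√(1/69 + 1/20) = 0.8416.
t* = 1.988; margin = 1.988 × 0.8416 = 1.6731.
Difference = 22.1 − 10.9 = 11.2000.
11.2000 ± 1.6731 → (9.53, 12.87).

(9.53, 12.87)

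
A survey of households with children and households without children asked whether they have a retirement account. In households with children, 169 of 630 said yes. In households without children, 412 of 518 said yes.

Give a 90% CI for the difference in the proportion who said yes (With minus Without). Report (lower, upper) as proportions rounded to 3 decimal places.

(-0.568, -0.486)

p̂₁ = 169/630 = 0.2683 and p̂₂ = 412/518 = 0.7954.
SE₁ = √(p̂₁(1−p̂₁)/n₁) = √(0.2683·0.7317/630) = 0.01765; SE₂ = √(0.7954·0.2046/518) = 0.01772.
Independent samples: SE of the difference = √(SE₁² + SE₂²) = √(0.0003115225 + 0.0003139984) = 0.02501.
z* for 90% confidence is 1.645, so the margin of error is 1.645 × 0.02501 = 0.04114.
Point estimate p̂₁ − p̂₂ = 0.2683 − 0.7954 = -0.5271.
-0.5271 ± 0.04114 → (-0.568, -0.486).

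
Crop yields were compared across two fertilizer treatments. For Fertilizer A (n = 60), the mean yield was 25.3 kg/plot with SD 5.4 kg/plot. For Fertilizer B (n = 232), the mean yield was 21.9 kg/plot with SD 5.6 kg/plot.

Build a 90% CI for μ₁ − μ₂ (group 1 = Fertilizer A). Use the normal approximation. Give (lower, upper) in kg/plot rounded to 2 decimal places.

(2.10, 4.70)

Per-group SEs: s₁/√n₁ = 5.4/√60 = 0.6971, s₂/√n₂ = 5.6/√232 = 0.3677.
Unpooled SE of the difference: √(0.48594841 + 0.13520329) = 0.7881.
Margin of error = z* · SE = 1.645 × 0.7881 = 1.2964.
x̄₁ − x̄₂ = 25.3 − 21.9 = 3.4000.
CI: 3.4000 ± 1.2964 = (2.10, 4.70).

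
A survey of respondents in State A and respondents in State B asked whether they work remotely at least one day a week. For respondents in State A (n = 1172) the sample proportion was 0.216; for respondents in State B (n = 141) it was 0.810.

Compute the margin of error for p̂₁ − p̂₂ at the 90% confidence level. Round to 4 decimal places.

SE₁ = √(p̂₁(1−p̂₁)/n₁) = √(0.2160·0.7840/1172) = 0.01202; SE₂ = √(0.8100·0.1900/141) = 0.03304.
Independent samples: SE of the difference = √(SE₁² + SE₂²) = √(0.0001444804 + 0.0010916416) = 0.03516.
z* for 90% confidence is 1.645, so the margin of error is 1.645 × 0.03516 = 0.05784.

0.0578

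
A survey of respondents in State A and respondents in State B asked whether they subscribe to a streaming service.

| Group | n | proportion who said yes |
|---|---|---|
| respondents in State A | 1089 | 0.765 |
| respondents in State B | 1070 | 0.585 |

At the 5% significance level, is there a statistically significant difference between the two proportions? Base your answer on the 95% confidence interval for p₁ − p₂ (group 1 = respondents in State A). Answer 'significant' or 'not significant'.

SE₁ = √(p̂₁(1−p̂₁)/n₁) = √(0.7650·0.2350/1089) = 0.01285; SE₂ = √(0.5850·0.4150/1070) = 0.01506.
Independent samples: SE of the difference = √(SE₁² + SE₂²) = √(0.0001651225 + 0.0002268036) = 0.01980.
z* for 95% confidence is 1.960, so the margin of error is 1.960 × 0.01980 = 0.03881.
Point estimate p̂₁ − p̂₂ = 0.7650 − 0.5850 = 0.1800.
0.1800 ± 0.03881 → (0.14119, 0.21881).
The interval (0.14119, 0.21881) does not contain 0, so the difference is significant.

significant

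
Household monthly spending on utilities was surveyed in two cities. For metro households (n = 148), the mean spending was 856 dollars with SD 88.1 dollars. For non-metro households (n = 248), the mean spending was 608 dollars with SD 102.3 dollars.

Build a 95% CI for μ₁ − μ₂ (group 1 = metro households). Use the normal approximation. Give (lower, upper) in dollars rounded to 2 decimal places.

(228.93, 267.07)

SE₁ = s₁/√n₁ = 88.1/√148 = 7.2418; SE₂ = 102.3/√248 = 6.4961.
Independent samples, unequal variances: SE_diff = √(SE₁² + SE₂²) = √(52.44366724 + 42.19931521) = 9.7285.
z* = 1.960, so margin of error = 1.960 × 9.7285 = 19.0679.
Difference in means = 856 − 608 = 248.0000.
248.0000 ± 19.0679 → (228.93, 267.07).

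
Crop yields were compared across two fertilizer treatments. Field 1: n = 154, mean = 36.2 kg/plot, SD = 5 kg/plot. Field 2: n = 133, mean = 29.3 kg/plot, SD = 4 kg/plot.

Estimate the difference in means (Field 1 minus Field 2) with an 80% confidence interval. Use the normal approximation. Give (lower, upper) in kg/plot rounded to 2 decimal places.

(6.22, 7.58)

Standard errors of each mean: 5/√154 = 0.4029 and 4/√133 = 0.3468.
SE(x̄₁ − x̄₂) = √(0.4029² + 0.3468²) = 0.5316 for independent samples with unequal variances.
With z* = 1.282, the margin is 1.282 × 0.5316 = 0.6815.
x̄₁ − x̄₂ = 36.2 − 29.3 = 6.9000; the interval is 6.9000 ± 0.6815 = (6.22, 7.58).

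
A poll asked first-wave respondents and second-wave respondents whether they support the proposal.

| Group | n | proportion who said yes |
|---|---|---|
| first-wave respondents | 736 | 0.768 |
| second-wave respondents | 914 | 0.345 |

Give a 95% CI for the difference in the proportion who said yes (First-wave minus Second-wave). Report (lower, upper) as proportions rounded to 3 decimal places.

The two standard errors are √(0.7680×0.2320/736) = 0.01556 and √(0.3450×0.6550/914) = 0.01572.
Because the samples are independent, SE_diff = √(0.01556² + 0.01572²) = 0.02212.
Using z* = 1.960 for 95%, ME = 1.960 × 0.02212 = 0.04336.
p̂₁ − p̂₂ = 0.4230; interval 0.4230 ± 0.04336 gives (0.380, 0.466).

(0.380, 0.466)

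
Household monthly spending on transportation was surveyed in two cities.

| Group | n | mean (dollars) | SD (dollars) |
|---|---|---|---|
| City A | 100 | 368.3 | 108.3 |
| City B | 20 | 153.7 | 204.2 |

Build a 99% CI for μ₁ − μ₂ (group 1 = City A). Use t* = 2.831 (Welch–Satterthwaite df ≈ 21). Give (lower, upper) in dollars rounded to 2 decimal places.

(81.75, 347.45)

SE₁ = s₁/√n₁ = 108.3/√100 = 10.8300; SE₂ = 204.2/√20 = 45.6605.
Independent samples, unequal variances: SE_diff = √(SE₁² + SE₂²) = √(117.2889 + 2084.88126025) = 46.9273.
t* = 2.831, so margin of error = 2.831 × 46.9273 = 132.8512.
Difference in means = 368.3 − 153.7 = 214.6000.
214.6000 ± 132.8512 → (81.75, 347.45).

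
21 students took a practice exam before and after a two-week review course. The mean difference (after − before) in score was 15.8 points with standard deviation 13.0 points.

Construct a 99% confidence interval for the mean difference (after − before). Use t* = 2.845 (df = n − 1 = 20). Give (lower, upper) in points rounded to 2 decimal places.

(7.73, 23.87)

Paired design: SE = s_d/√n = 13.0/√21 = 2.8368.
t* = 2.845; margin of error = 2.845 × 2.8368 = 8.0707.
15.8 ± 8.0707 → (7.73, 23.87).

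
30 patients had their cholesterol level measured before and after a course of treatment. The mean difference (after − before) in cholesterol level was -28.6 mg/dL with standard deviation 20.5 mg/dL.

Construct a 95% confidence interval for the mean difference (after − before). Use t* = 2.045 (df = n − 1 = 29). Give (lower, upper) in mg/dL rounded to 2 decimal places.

(-36.25, -20.95)

This is a matched-pairs design, so SE = s_d/√n = 20.5/√30 = 3.7428.
Margin = 2.045 × 3.7428 = 7.6540; the interval is -28.6 ± 7.6540 = (-36.25, -20.95).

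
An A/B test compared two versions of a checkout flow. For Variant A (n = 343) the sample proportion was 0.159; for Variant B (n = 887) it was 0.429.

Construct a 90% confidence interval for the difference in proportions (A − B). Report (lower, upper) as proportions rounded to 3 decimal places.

(-0.312, -0.228)

The two standard errors are √(0.1590×0.8410/343) = 0.01974 and √(0.4290×0.5710/887) = 0.01662.
Because the samples are independent, SE_diff = √(0.01974² + 0.01662²) = 0.02580.
Using z* = 1.645 for 90%, ME = 1.645 × 0.02580 = 0.04244.
p̂₁ − p̂₂ = -0.2700; interval -0.2700 ± 0.04244 gives (-0.312, -0.228).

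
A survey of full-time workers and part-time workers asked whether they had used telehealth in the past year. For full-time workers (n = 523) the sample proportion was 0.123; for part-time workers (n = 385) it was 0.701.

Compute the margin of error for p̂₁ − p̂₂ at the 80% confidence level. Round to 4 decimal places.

0.0351

The two standard errors are √(0.1230×0.8770/523) = 0.01436 and √(0.7010×0.2990/385) = 0.02333.
Because the samples are independent, SE_diff = √(0.01436² + 0.02333²) = 0.02740.
Using z* = 1.282 for 80%, ME = 1.282 × 0.02740 = 0.03513.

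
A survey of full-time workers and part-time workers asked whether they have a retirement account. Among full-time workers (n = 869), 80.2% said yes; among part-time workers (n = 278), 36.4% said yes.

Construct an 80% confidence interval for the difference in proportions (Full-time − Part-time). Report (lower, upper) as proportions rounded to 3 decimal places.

(0.397, 0.479)

Each SE is √(p̂(1−p̂)/n): √(0.8020·0.1980/869) = 0.01352 and √(0.3640·0.6360/278) = 0.02886.
SE(p̂₁ − p̂₂) = √(SE₁² + SE₂²) = √(0.0001827904 + 0.0008328996) = 0.03187, since the two samples are independent.
At 80% confidence z* = 1.282; margin = 1.282 × 0.03187 = 0.04086.
The difference is 0.8020 − 0.3640 = 0.4380, so the interval is 0.4380 ± 0.04086 = (0.397, 0.479).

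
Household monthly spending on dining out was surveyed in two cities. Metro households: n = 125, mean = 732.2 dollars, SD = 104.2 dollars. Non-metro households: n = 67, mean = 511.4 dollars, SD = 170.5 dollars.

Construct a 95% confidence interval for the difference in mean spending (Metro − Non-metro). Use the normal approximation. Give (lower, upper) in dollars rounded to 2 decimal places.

Standard errors of each mean: 104.2/√125 = 9.3199 and 170.5/√67 = 20.8299.
SE(x̄₁ − x̄₂) = √(9.3199² + 20.8299²) = 22.8198 for independent samples with unequal variances.
With z* = 1.960, the margin is 1.960 × 22.8198 = 44.7268.
x̄₁ − x̄₂ = 732.2 − 511.4 = 220.8000; the interval is 220.8000 ± 44.7268 = (176.07, 265.53).

(176.07, 265.53)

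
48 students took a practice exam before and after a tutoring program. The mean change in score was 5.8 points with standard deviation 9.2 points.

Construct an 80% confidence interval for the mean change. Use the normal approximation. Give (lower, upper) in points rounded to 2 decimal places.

Paired design: SE = s_d/√n = 9.2/√48 = 1.3279.
z* = 1.282; margin of error = 1.282 × 1.3279 = 1.7024.
5.8 ± 1.7024 → (4.10, 7.50).

(4.10, 7.50)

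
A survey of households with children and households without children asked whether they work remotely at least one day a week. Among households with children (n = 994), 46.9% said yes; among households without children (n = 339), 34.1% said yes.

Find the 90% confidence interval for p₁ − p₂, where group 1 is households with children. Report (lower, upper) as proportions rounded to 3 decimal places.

(0.078, 0.178)

The two standard errors are √(0.4690×0.5310/994) = 0.01583 and √(0.3410×0.6590/339) = 0.02575.
Because the samples are independent, SE_diff = √(0.01583² + 0.02575²) = 0.03023.
Using z* = 1.645 for 90%, ME = 1.645 × 0.03023 = 0.04973.
p̂₁ − p̂₂ = 0.1280; interval 0.1280 ± 0.04973 gives (0.078, 0.178).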